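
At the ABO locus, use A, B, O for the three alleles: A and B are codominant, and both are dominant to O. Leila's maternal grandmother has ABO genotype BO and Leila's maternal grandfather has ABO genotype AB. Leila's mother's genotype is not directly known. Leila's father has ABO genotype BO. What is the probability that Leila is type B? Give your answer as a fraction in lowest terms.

Leila's mother's ABO genotype from BO × AB: 1/4 AB, 1/4 AO, 1/4 BB, 1/4 BO.
Crossing each possibility with the father BO and summing P(type B): 1/4·1/2 + 1/4·1/4 + 1/4·1 + 1/4·3/4 = 5/8.

5/8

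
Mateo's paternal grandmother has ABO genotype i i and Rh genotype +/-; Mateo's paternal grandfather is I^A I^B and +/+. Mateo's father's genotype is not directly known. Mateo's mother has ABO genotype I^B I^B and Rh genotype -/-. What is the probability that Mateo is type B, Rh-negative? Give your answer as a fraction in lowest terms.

3/16

Mateo's father's ABO genotype from i i × I^A I^B: 1/2 I^A i, 1/2 I^B i.
Crossing each possibility with the mother I^B I^B and summing P(type B): 1/2·1/2 + 1/2·1 = 3/4.
Similarly for Rh via the father's Rh distribution: P(Rh-) = 1/4.
Independent loci: 3/4 × 1/4 = 3/16.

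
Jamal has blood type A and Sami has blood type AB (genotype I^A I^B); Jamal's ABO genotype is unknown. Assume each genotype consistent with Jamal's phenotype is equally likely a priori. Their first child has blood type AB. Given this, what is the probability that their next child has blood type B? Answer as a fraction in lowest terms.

1/12

Possible genotypes: Jamal ∈ {I^A I^A, I^A i}; Sami ∈ {I^A I^B}.
Weight each parental genotype pair by prior × P(type-AB child):
  I^A I^A × I^A I^B: posterior weight 2/3; P(next child type B) = 0.
  I^A i × I^A I^B: posterior weight 1/3; P(next child type B) = 1/4.
Weighted sum = 1/12.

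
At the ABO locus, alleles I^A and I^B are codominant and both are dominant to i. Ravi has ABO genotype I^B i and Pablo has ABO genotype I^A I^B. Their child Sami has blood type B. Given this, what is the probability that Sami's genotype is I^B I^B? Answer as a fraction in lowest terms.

1/2

Cross I^B i × I^A I^B → 1/4 I^A I^B, 1/4 I^A i, 1/4 I^B I^B, 1/4 I^B i.
Type-B genotypes among offspring: I^B I^B (1/4), I^B i (1/4); total 1/2.
P(I^B I^B | type B) = (1/4) / (1/2) = 1/2.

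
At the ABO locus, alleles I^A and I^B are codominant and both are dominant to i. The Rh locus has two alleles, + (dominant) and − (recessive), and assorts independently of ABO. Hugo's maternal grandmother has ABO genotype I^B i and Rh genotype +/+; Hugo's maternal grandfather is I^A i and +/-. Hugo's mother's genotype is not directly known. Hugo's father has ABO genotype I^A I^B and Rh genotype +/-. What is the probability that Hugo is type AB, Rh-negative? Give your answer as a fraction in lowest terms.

1/32

Hugo's mother's ABO genotype from I^B i × I^A i: 1/4 I^A I^B, 1/4 I^A i, 1/4 I^B i, 1/4 i i.
Crossing each possibility with the father I^A I^B and summing P(type AB): 1/4·1/2 + 1/4·1/4 + 1/4·1/4 + 1/4·0 = 1/4.
Similarly for Rh via the mother's Rh distribution: P(Rh-) = 1/8.
Independent loci: 1/4 × 1/8 = 1/32.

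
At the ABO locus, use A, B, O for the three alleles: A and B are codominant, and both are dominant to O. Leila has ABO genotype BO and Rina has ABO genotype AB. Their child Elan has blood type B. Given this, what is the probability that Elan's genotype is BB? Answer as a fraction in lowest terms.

1/2

Cross BO × AB → 1/4 AB, 1/4 AO, 1/4 BB, 1/4 BO.
Type-B genotypes among offspring: BB (1/4), BO (1/4); total 1/2.
P(BB | type B) = (1/4) / (1/2) = 1/2.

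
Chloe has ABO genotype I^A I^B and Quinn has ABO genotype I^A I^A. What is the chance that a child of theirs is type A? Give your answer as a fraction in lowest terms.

1/2

ABO cross I^A I^B × I^A I^A → offspring phenotypes: 1/2 A, 1/2 AB.
So P(type A) = 1/2.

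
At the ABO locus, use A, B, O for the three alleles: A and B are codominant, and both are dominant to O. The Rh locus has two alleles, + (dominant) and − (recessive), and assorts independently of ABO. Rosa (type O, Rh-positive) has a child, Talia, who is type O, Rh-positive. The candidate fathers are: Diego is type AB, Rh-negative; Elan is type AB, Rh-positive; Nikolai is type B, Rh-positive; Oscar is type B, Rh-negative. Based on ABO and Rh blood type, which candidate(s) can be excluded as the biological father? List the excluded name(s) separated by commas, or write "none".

A candidate is excluded only if no genotype consistent with his phenotype could produce a type O, Rh-positive child with a type O, Rh-positive mother.
Diego (type AB, Rh-): no genotype consistent with that phenotype can produce a type-O Rh+ child with a type-O mother.
Elan (type AB, Rh+): no genotype consistent with that phenotype can produce a type-O Rh+ child with a type-O mother.

Diego, Elan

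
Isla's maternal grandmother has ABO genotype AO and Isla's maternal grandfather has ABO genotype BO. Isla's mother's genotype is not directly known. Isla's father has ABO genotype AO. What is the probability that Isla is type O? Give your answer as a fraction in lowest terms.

1/4

Isla's mother's ABO genotype from AO × BO: 1/4 AB, 1/4 AO, 1/4 BO, 1/4 OO.
Crossing each possibility with the father AO and summing P(type O): 1/4·0 + 1/4·1/4 + 1/4·1/4 + 1/4·1/2 = 1/4.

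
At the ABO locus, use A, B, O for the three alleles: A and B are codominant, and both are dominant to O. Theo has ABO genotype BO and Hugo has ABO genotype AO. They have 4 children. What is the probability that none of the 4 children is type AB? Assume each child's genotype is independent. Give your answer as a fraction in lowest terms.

81/256

ABO cross BO × AO → 1/4 O, 1/4 A, 1/4 B, 1/4 AB.
So P(type AB) = 1/4 per child.
P(not type AB) = 3/4 for one child; (3/4)^4 = 81/256.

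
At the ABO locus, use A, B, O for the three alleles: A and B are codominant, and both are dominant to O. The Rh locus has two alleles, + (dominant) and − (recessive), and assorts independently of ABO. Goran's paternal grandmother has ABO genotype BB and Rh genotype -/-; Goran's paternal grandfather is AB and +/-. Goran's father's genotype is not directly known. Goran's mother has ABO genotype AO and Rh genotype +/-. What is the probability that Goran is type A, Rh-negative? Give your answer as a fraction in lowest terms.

Goran's father's ABO genotype from BB × AB: 1/2 AB, 1/2 BB.
Crossing each possibility with the mother AO and summing P(type A): 1/2·1/2 + 1/2·0 = 1/4.
Similarly for Rh via the father's Rh distribution: P(Rh-) = 3/8.
Independent loci: 1/4 × 3/8 = 3/32.

3/32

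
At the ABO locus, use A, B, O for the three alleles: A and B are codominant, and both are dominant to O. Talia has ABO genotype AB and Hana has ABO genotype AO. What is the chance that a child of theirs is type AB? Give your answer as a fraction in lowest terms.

ABO cross AB × AO → offspring phenotypes: 1/2 A, 1/4 B, 1/4 AB.
So P(type AB) = 1/4.

1/4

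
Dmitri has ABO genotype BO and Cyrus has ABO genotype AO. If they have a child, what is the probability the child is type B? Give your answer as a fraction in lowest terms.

1/4

ABO cross BO × AO → offspring phenotypes: 1/4 O, 1/4 A, 1/4 B, 1/4 AB.
So P(type B) = 1/4.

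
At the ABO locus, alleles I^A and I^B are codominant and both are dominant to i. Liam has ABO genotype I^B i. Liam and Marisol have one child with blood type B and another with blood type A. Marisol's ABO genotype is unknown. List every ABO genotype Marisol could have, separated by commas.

For each candidate genotype of Marisol, check whether crossing it with I^B i can produce every observed child phenotype.
  I^A I^A → possible child types {A, AB} ✗
  I^A I^B → possible child types {A, B, AB} ✓
  I^A i → possible child types {O, A, B, AB} ✓
  I^B I^B → possible child types {B} ✗
  I^B i → possible child types {O, B} ✗
  i i → possible child types {O, B} ✗

I^A I^B, I^A i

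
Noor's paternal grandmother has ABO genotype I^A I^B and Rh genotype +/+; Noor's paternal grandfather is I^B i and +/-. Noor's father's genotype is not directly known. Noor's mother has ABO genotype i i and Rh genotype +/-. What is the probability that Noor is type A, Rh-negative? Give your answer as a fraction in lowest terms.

1/32

Noor's father's ABO genotype from I^A I^B × I^B i: 1/4 I^A I^B, 1/4 I^A i, 1/4 I^B I^B, 1/4 I^B i.
Crossing each possibility with the mother i i and summing P(type A): 1/4·1/2 + 1/4·1/2 + 1/4·0 + 1/4·0 = 1/4.
Similarly for Rh via the father's Rh distribution: P(Rh-) = 1/8.
Independent loci: 1/4 × 1/8 = 1/32.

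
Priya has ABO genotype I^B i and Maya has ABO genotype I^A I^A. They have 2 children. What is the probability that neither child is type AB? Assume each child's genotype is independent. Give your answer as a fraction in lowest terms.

1/4

ABO cross I^B i × I^A I^A → 1/2 A, 1/2 AB.
So P(type AB) = 1/2 per child.
P(not type AB) = 1/2 for one child; (1/2)^2 = 1/4.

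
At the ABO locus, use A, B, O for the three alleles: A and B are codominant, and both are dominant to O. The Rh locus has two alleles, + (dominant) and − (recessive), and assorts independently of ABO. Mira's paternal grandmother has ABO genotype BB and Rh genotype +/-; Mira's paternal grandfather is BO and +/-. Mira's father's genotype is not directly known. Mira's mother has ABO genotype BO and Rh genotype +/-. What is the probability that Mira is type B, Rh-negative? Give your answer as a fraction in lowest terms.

Mira's father's ABO genotype from BB × BO: 1/2 BB, 1/2 BO.
Crossing each possibility with the mother BO and summing P(type B): 1/2·1 + 1/2·3/4 = 7/8.
Similarly for Rh via the father's Rh distribution: P(Rh-) = 1/4.
Independent loci: 7/8 × 1/4 = 7/32.

7/32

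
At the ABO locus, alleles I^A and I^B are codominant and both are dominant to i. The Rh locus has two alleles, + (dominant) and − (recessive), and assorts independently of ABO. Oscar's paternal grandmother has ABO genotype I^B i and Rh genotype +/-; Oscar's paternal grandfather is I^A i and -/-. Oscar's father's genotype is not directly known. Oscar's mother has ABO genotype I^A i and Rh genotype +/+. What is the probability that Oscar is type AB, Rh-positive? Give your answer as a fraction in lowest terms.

Oscar's father's ABO genotype from I^B i × I^A i: 1/4 I^A I^B, 1/4 I^A i, 1/4 I^B i, 1/4 i i.
Crossing each possibility with the mother I^A i and summing P(type AB): 1/4·1/4 + 1/4·0 + 1/4·1/4 + 1/4·0 = 1/8.
Similarly for Rh via the father's Rh distribution: P(Rh+) = 1.
Independent loci: 1/8 × 1 = 1/8.

1/8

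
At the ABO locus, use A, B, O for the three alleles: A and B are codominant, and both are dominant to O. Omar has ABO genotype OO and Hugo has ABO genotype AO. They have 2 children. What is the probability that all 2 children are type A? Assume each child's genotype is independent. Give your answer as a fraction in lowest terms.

1/4

ABO cross OO × AO → 1/2 O, 1/2 A.
So P(type A) = 1/2 per child.
All 2 independent: (1/2)^2 = 1/4.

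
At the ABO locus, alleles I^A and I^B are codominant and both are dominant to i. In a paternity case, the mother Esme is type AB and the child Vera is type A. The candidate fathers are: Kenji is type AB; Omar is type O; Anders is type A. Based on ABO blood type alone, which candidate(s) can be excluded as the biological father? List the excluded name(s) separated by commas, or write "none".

A candidate is excluded only if no genotype consistent with his phenotype could produce a type A child with a type AB mother.
Every candidate has at least one consistent genotype combination, so none can be excluded.

none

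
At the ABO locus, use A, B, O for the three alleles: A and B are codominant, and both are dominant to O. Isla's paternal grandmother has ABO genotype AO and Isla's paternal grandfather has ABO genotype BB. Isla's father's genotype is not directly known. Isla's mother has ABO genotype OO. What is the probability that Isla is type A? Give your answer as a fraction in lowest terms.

Isla's father's ABO genotype from AO × BB: 1/2 AB, 1/2 BO.
Crossing each possibility with the mother OO and summing P(type A): 1/2·1/2 + 1/2·0 = 1/4.

1/4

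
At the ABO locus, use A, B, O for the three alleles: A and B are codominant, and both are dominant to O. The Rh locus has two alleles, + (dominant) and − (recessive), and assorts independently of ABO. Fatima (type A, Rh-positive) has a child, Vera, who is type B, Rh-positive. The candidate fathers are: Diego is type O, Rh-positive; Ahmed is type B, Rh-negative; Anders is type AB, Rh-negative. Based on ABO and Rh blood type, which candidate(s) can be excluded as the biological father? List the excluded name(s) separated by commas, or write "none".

A candidate is excluded only if no genotype consistent with his phenotype could produce a type B, Rh-positive child with a type A, Rh-positive mother.
Diego (type O, Rh+): no genotype consistent with that phenotype can produce a type-B Rh+ child with a type-A mother.

Diego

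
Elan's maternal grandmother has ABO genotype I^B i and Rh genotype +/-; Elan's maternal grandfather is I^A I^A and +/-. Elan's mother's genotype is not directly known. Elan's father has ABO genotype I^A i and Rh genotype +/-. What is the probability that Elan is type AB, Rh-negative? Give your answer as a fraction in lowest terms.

1/32

Elan's mother's ABO genotype from I^B i × I^A I^A: 1/2 I^A I^B, 1/2 I^A i.
Crossing each possibility with the father I^A i and summing P(type AB): 1/2·1/4 + 1/2·0 = 1/8.
Similarly for Rh via the mother's Rh distribution: P(Rh-) = 1/4.
Independent loci: 1/8 × 1/4 = 1/32.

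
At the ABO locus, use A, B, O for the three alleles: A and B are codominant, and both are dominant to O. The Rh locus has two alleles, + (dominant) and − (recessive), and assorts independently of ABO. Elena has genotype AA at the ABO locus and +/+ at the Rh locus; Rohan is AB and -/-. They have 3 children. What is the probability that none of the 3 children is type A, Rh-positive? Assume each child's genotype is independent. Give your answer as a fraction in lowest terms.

1/8

ABO cross AA × AB → 1/2 A, 1/2 AB.
Rh cross +/+ × -/- → 1 Rh+; so P(type A, Rh-positive) = 1/2 × 1 = 1/2 per child.
P(not type A, Rh-positive) = 1/2 for one child; (1/2)^3 = 1/8.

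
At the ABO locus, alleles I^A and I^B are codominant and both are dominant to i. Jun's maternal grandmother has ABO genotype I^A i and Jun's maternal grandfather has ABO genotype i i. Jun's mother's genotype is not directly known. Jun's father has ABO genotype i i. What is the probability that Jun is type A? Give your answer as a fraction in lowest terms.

Jun's mother's ABO genotype from I^A i × i i: 1/2 I^A i, 1/2 i i.
Crossing each possibility with the father i i and summing P(type A): 1/2·1/2 + 1/2·0 = 1/4.

1/4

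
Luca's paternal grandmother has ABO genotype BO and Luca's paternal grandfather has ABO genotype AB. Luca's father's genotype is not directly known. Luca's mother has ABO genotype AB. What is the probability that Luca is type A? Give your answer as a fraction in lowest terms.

1/4

Luca's father's ABO genotype from BO × AB: 1/4 AB, 1/4 AO, 1/4 BB, 1/4 BO.
Crossing each possibility with the mother AB and summing P(type A): 1/4·1/4 + 1/4·1/2 + 1/4·0 + 1/4·1/4 = 1/4.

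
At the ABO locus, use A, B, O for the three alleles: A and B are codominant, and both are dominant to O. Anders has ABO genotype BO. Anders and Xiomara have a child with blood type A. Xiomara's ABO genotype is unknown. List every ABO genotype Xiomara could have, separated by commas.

For each candidate genotype of Xiomara, check whether crossing it with BO can produce every observed child phenotype.
  AA → possible child types {A, AB} ✓
  AB → possible child types {A, B, AB} ✓
  AO → possible child types {O, A, B, AB} ✓
  BB → possible child types {B} ✗
  BO → possible child types {O, B} ✗
  OO → possible child types {O, B} ✗

AA, AB, AO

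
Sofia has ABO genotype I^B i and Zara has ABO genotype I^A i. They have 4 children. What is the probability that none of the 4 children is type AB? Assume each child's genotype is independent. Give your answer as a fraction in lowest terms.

81/256

ABO cross I^B i × I^A i → 1/4 O, 1/4 A, 1/4 B, 1/4 AB.
So P(type AB) = 1/4 per child.
P(not type AB) = 3/4 for one child; (3/4)^4 = 81/256.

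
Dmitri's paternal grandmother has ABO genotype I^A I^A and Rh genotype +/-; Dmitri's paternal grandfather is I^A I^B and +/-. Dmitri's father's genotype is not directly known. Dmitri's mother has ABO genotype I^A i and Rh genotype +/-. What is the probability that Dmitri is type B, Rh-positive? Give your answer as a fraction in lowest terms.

Dmitri's father's ABO genotype from I^A I^A × I^A I^B: 1/2 I^A I^A, 1/2 I^A I^B.
Crossing each possibility with the mother I^A i and summing P(type B): 1/2·0 + 1/2·1/4 = 1/8.
Similarly for Rh via the father's Rh distribution: P(Rh+) = 3/4.
Independent loci: 1/8 × 3/4 = 3/32.

3/32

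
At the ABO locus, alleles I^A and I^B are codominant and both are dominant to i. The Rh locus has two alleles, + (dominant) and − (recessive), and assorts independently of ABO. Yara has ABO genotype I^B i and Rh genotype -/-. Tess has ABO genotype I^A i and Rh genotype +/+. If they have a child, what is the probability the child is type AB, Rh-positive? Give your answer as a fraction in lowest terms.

ABO cross I^B i × I^A i → offspring phenotypes: 1/4 O, 1/4 A, 1/4 B, 1/4 AB.
Rh cross -/- × +/+ → 1 Rh+.
Independent loci: P(type AB, Rh-positive) = 1/4 × 1 = 1/4.

1/4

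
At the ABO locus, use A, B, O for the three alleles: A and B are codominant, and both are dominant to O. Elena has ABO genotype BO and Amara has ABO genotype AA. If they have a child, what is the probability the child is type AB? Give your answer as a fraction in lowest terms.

ABO cross BO × AA → offspring phenotypes: 1/2 A, 1/2 AB.
So P(type AB) = 1/2.

1/2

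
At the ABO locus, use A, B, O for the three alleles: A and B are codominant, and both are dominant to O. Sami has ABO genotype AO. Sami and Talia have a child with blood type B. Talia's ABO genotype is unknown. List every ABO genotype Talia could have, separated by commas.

AB, BB, BO

For each candidate genotype of Talia, check whether crossing it with AO can produce every observed child phenotype.
  AA → possible child types {A} ✗
  AB → possible child types {A, B, AB} ✓
  AO → possible child types {O, A} ✗
  BB → possible child types {B, AB} ✓
  BO → possible child types {O, A, B, AB} ✓
  OO → possible child types {O, A} ✗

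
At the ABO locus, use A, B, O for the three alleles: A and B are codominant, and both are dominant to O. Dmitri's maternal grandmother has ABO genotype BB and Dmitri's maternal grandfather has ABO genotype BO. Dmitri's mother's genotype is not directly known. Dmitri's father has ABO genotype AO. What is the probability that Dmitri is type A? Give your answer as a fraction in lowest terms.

1/8

Dmitri's mother's ABO genotype from BB × BO: 1/2 BB, 1/2 BO.
Crossing each possibility with the father AO and summing P(type A): 1/2·0 + 1/2·1/4 = 1/8.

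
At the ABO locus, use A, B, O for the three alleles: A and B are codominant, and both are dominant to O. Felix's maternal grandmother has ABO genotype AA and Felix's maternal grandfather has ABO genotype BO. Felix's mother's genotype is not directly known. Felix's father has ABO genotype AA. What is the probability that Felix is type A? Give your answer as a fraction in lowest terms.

Felix's mother's ABO genotype from AA × BO: 1/2 AB, 1/2 AO.
Crossing each possibility with the father AA and summing P(type A): 1/2·1/2 + 1/2·1 = 3/4.

3/4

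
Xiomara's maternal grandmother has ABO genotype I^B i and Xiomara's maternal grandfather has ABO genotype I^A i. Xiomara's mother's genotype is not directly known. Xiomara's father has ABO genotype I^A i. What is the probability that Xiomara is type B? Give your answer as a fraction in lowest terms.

1/8

Xiomara's mother's ABO genotype from I^B i × I^A i: 1/4 I^A I^B, 1/4 I^A i, 1/4 I^B i, 1/4 i i.
Crossing each possibility with the father I^A i and summing P(type B): 1/4·1/4 + 1/4·0 + 1/4·1/4 + 1/4·0 = 1/8.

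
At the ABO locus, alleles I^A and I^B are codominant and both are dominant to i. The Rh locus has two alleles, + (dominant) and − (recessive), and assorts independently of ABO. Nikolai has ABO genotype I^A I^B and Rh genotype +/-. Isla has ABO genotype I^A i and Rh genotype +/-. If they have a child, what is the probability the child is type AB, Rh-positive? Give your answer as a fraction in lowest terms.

3/16

ABO cross I^A I^B × I^A i → offspring phenotypes: 1/2 A, 1/4 B, 1/4 AB.
Rh cross +/- × +/- → 3/4 Rh+, 1/4 Rh-.
Independent loci: P(type AB, Rh-positive) = 1/4 × 3/4 = 3/16.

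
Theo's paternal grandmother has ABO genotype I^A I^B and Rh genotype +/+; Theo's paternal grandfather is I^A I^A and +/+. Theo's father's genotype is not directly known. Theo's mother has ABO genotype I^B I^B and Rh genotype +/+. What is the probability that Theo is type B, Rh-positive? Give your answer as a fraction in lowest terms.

1/4

Theo's father's ABO genotype from I^A I^B × I^A I^A: 1/2 I^A I^A, 1/2 I^A I^B.
Crossing each possibility with the mother I^B I^B and summing P(type B): 1/2·0 + 1/2·1/2 = 1/4.
Similarly for Rh via the father's Rh distribution: P(Rh+) = 1.
Independent loci: 1/4 × 1 = 1/4.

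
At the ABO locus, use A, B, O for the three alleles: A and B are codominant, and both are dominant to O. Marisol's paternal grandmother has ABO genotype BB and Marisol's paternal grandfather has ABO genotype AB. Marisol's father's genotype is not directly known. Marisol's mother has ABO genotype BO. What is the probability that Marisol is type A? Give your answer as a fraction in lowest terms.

1/8

Marisol's father's ABO genotype from BB × AB: 1/2 AB, 1/2 BB.
Crossing each possibility with the mother BO and summing P(type A): 1/2·1/4 + 1/2·0 = 1/8.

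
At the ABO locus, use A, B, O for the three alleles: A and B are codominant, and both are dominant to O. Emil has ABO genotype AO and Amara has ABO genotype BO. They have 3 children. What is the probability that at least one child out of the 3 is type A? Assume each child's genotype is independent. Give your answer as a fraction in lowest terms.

37/64

ABO cross AO × BO → 1/4 O, 1/4 A, 1/4 B, 1/4 AB.
So P(type A) = 1/4 per child.
P(none) = (3/4)^3 = 27/64; P(at least one) = 1 − 27/64 = 37/64.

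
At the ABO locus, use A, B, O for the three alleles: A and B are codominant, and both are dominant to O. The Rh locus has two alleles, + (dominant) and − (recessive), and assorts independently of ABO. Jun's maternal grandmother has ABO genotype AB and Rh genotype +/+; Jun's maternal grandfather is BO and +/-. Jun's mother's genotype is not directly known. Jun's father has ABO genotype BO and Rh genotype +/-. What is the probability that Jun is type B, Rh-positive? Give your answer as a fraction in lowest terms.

35/64

Jun's mother's ABO genotype from AB × BO: 1/4 AB, 1/4 AO, 1/4 BB, 1/4 BO.
Crossing each possibility with the father BO and summing P(type B): 1/4·1/2 + 1/4·1/4 + 1/4·1 + 1/4·3/4 = 5/8.
Similarly for Rh via the mother's Rh distribution: P(Rh+) = 7/8.
Independent loci: 5/8 × 7/8 = 35/64.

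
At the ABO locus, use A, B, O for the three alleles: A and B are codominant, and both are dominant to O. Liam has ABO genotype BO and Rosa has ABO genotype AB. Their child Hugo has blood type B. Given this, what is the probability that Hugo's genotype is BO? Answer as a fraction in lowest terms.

Cross BO × AB → 1/4 AB, 1/4 AO, 1/4 BB, 1/4 BO.
Type-B genotypes among offspring: BB (1/4), BO (1/4); total 1/2.
P(BO | type B) = (1/4) / (1/2) = 1/2.

1/2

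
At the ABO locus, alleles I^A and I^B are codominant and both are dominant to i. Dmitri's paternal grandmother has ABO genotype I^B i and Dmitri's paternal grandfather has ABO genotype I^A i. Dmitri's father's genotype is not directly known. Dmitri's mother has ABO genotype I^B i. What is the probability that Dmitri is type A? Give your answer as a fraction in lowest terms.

1/8

Dmitri's father's ABO genotype from I^B i × I^A i: 1/4 I^A I^B, 1/4 I^A i, 1/4 I^B i, 1/4 i i.
Crossing each possibility with the mother I^B i and summing P(type A): 1/4·1/4 + 1/4·1/4 + 1/4·0 + 1/4·0 = 1/8.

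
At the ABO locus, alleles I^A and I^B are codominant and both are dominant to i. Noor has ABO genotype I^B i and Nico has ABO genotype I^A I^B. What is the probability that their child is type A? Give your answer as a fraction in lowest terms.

1/4

ABO cross I^B i × I^A I^B → offspring phenotypes: 1/4 A, 1/2 B, 1/4 AB.
So P(type A) = 1/4.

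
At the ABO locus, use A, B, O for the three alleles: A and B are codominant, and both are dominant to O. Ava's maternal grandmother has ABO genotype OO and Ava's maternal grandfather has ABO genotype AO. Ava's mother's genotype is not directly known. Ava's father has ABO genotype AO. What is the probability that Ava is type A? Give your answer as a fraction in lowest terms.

Ava's mother's ABO genotype from OO × AO: 1/2 AO, 1/2 OO.
Crossing each possibility with the father AO and summing P(type A): 1/2·3/4 + 1/2·1/2 = 5/8.

5/8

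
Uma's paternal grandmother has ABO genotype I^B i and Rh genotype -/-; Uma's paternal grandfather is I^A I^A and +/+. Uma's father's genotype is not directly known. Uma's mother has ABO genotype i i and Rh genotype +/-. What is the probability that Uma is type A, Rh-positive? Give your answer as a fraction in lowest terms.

3/8

Uma's father's ABO genotype from I^B i × I^A I^A: 1/2 I^A I^B, 1/2 I^A i.
Crossing each possibility with the mother i i and summing P(type A): 1/2·1/2 + 1/2·1/2 = 1/2.
Similarly for Rh via the father's Rh distribution: P(Rh+) = 3/4.
Independent loci: 1/2 × 3/4 = 3/8.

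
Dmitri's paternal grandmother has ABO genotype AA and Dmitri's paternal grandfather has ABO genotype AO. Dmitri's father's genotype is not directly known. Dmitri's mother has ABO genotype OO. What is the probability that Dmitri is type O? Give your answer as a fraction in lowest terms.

Dmitri's father's ABO genotype from AA × AO: 1/2 AA, 1/2 AO.
Crossing each possibility with the mother OO and summing P(type O): 1/2·0 + 1/2·1/2 = 1/4.

1/4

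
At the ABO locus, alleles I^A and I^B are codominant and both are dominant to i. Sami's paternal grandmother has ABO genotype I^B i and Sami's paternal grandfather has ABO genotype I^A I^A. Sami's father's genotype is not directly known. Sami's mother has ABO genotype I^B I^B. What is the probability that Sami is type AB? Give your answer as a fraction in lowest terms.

1/2

Sami's father's ABO genotype from I^B i × I^A I^A: 1/2 I^A I^B, 1/2 I^A i.
Crossing each possibility with the mother I^B I^B and summing P(type AB): 1/2·1/2 + 1/2·1/2 = 1/2.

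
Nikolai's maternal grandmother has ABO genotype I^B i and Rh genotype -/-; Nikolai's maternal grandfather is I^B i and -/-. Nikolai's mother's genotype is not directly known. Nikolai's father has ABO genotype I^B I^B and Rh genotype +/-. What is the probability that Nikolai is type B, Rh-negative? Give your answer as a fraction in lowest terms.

Nikolai's mother's ABO genotype from I^B i × I^B i: 1/4 I^B I^B, 1/2 I^B i, 1/4 i i.
Crossing each possibility with the father I^B I^B and summing P(type B): 1/4·1 + 1/2·1 + 1/4·1 = 1.
Similarly for Rh via the mother's Rh distribution: P(Rh-) = 1/2.
Independent loci: 1 × 1/2 = 1/2.

1/2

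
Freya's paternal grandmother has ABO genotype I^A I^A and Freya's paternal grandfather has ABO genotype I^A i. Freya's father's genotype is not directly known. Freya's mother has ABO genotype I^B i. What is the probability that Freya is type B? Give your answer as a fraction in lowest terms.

1/8

Freya's father's ABO genotype from I^A I^A × I^A i: 1/2 I^A I^A, 1/2 I^A i.
Crossing each possibility with the mother I^B i and summing P(type B): 1/2·0 + 1/2·1/4 = 1/8.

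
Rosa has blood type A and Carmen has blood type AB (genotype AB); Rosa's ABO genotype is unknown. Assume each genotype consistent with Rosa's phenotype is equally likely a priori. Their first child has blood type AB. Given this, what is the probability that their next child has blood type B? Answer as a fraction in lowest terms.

1/12

Possible genotypes: Rosa ∈ {AA, AO}; Carmen ∈ {AB}.
Weight each parental genotype pair by prior × P(type-AB child):
  AA × AB: posterior weight 2/3; P(next child type B) = 0.
  AO × AB: posterior weight 1/3; P(next child type B) = 1/4.
Weighted sum = 1/12.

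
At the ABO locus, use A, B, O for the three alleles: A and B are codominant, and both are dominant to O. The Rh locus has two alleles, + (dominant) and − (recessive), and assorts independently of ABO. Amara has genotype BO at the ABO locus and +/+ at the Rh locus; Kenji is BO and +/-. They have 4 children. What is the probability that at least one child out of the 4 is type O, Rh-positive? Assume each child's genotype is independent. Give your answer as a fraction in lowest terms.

175/256

ABO cross BO × BO → 1/4 O, 3/4 B.
Rh cross +/+ × +/- → 1 Rh+; so P(type O, Rh-positive) = 1/4 × 1 = 1/4 per child.
P(none) = (3/4)^4 = 81/256; P(at least one) = 1 − 81/256 = 175/256.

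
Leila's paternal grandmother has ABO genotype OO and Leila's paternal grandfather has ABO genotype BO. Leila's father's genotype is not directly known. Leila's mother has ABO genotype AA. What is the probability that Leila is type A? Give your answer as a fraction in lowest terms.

Leila's father's ABO genotype from OO × BO: 1/2 BO, 1/2 OO.
Crossing each possibility with the mother AA and summing P(type A): 1/2·1/2 + 1/2·1 = 3/4.

3/4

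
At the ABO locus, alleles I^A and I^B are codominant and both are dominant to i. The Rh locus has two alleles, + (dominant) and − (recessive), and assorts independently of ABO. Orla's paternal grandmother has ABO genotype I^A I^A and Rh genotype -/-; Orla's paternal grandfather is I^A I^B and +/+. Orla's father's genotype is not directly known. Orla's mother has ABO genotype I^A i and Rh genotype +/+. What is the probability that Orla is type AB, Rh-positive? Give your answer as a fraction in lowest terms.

1/8

Orla's father's ABO genotype from I^A I^A × I^A I^B: 1/2 I^A I^A, 1/2 I^A I^B.
Crossing each possibility with the mother I^A i and summing P(type AB): 1/2·0 + 1/2·1/4 = 1/8.
Similarly for Rh via the father's Rh distribution: P(Rh+) = 1.
Independent loci: 1/8 × 1 = 1/8.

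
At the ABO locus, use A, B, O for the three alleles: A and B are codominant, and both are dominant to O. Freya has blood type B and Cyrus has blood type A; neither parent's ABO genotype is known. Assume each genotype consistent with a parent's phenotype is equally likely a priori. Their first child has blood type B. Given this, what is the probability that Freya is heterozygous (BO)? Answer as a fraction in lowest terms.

Possible genotypes: Freya ∈ {BB, BO}; Cyrus ∈ {AA, AO}.
Weight each parental genotype pair by prior × P(type-B child):
  BB × AO: posterior weight 2/3.
  BO × AO: posterior weight 1/3.
Sum the posterior weight over pairs where Freya is BO: 1/3.

1/3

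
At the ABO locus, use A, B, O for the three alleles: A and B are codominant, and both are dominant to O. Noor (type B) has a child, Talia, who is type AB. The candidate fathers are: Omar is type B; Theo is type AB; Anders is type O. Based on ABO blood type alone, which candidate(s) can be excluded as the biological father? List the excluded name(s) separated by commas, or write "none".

Omar, Anders

A candidate is excluded only if no genotype consistent with his phenotype could produce a type AB child with a type B mother.
Omar (type B): no genotype consistent with that phenotype can produce a type-AB child with a type-B mother.
Anders (type O): no genotype consistent with that phenotype can produce a type-AB child with a type-B mother.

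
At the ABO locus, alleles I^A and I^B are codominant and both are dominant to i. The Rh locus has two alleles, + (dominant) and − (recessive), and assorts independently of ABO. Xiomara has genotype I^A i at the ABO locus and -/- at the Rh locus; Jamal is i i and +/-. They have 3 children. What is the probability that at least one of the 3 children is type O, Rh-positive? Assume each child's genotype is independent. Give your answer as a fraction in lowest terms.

37/64

ABO cross I^A i × i i → 1/2 O, 1/2 A.
Rh cross -/- × +/- → 1/2 Rh+, 1/2 Rh-; so P(type O, Rh-positive) = 1/2 × 1/2 = 1/4 per child.
P(none) = (3/4)^3 = 27/64; P(at least one) = 1 − 27/64 = 37/64.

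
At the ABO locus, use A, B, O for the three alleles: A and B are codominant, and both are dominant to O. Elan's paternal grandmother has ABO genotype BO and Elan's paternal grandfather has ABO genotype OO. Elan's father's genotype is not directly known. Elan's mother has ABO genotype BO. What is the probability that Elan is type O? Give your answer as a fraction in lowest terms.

Elan's father's ABO genotype from BO × OO: 1/2 BO, 1/2 OO.
Crossing each possibility with the mother BO and summing P(type O): 1/2·1/4 + 1/2·1/2 = 3/8.

3/8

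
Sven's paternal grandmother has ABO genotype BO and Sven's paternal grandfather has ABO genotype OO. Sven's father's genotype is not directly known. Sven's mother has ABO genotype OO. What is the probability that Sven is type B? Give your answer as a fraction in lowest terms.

1/4

Sven's father's ABO genotype from BO × OO: 1/2 BO, 1/2 OO.
Crossing each possibility with the mother OO and summing P(type B): 1/2·1/2 + 1/2·0 = 1/4.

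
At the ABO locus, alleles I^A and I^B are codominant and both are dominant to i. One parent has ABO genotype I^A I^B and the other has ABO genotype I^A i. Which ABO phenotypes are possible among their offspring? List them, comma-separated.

A, B, AB

Gametes from I^A I^B × I^A i give offspring ABO genotypes I^A I^A, I^A I^B, I^A i, I^B i, i.e. phenotypes A, B, AB.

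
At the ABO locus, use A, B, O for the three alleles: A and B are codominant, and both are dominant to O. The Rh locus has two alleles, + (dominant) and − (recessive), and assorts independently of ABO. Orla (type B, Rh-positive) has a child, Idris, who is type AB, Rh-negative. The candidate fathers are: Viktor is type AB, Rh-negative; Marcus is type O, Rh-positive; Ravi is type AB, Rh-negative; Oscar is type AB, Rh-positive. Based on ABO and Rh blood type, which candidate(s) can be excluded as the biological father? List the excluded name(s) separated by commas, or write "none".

Marcus

A candidate is excluded only if no genotype consistent with his phenotype could produce a type AB, Rh-negative child with a type B, Rh-positive mother.
Marcus (type O, Rh+): no genotype consistent with that phenotype can produce a type-AB Rh- child with a type-B mother.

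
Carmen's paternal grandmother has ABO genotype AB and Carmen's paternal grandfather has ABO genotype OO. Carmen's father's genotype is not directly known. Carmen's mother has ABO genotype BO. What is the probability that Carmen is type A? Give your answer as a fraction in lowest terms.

1/8

Carmen's father's ABO genotype from AB × OO: 1/2 AO, 1/2 BO.
Crossing each possibility with the mother BO and summing P(type A): 1/2·1/4 + 1/2·0 = 1/8.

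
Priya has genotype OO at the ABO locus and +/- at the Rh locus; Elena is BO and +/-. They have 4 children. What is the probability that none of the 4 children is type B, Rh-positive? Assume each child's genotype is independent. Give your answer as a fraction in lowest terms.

625/4096

ABO cross OO × BO → 1/2 O, 1/2 B.
Rh cross +/- × +/- → 3/4 Rh+, 1/4 Rh-; so P(type B, Rh-positive) = 1/2 × 3/4 = 3/8 per child.
P(not type B, Rh-positive) = 5/8 for one child; (5/8)^4 = 625/4096.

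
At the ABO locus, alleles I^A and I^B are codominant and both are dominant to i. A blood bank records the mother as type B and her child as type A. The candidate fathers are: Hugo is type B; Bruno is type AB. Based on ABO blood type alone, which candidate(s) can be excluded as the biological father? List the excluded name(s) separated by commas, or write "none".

Hugo

A candidate is excluded only if no genotype consistent with his phenotype could produce a type A child with a type B mother.
Hugo (type B): no genotype consistent with that phenotype can produce a type-A child with a type-B mother.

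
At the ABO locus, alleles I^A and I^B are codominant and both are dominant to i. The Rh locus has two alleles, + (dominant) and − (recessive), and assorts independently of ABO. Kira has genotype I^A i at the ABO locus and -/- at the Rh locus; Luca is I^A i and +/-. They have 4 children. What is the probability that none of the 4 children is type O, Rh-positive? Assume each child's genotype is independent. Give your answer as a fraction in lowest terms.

ABO cross I^A i × I^A i → 1/4 O, 3/4 A.
Rh cross -/- × +/- → 1/2 Rh+, 1/2 Rh-; so P(type O, Rh-positive) = 1/4 × 1/2 = 1/8 per child.
P(not type O, Rh-positive) = 7/8 for one child; (7/8)^4 = 2401/4096.

2401/4096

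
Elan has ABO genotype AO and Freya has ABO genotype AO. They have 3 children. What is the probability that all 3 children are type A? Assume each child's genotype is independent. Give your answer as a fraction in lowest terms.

27/64

ABO cross AO × AO → 1/4 O, 3/4 A.
So P(type A) = 3/4 per child.
All 3 independent: (3/4)^3 = 27/64.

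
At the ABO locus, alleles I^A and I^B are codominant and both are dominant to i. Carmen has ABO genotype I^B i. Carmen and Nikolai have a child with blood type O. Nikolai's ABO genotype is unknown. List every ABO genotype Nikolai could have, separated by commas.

For each candidate genotype of Nikolai, check whether crossing it with I^B i can produce every observed child phenotype.
  I^A I^A → possible child types {A, AB} ✗
  I^A I^B → possible child types {A, B, AB} ✗
  I^A i → possible child types {O, A, B, AB} ✓
  I^B I^B → possible child types {B} ✗
  I^B i → possible child types {O, B} ✓
  i i → possible child types {O, B} ✓

I^A i, I^B i, i i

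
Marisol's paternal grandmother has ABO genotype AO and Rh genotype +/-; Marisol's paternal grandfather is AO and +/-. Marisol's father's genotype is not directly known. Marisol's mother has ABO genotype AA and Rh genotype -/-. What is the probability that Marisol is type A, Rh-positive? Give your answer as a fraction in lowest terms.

Marisol's father's ABO genotype from AO × AO: 1/4 AA, 1/2 AO, 1/4 OO.
Crossing each possibility with the mother AA and summing P(type A): 1/4·1 + 1/2·1 + 1/4·1 = 1.
Similarly for Rh via the father's Rh distribution: P(Rh+) = 1/2.
Independent loci: 1 × 1/2 = 1/2.

1/2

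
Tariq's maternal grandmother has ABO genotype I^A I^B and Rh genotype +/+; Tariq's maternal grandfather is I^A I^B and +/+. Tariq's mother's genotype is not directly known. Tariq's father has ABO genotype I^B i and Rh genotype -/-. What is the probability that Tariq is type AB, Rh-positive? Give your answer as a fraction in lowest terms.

1/4

Tariq's mother's ABO genotype from I^A I^B × I^A I^B: 1/4 I^A I^A, 1/2 I^A I^B, 1/4 I^B I^B.
Crossing each possibility with the father I^B i and summing P(type AB): 1/4·1/2 + 1/2·1/4 + 1/4·0 = 1/4.
Similarly for Rh via the mother's Rh distribution: P(Rh+) = 1.
Independent loci: 1/4 × 1 = 1/4.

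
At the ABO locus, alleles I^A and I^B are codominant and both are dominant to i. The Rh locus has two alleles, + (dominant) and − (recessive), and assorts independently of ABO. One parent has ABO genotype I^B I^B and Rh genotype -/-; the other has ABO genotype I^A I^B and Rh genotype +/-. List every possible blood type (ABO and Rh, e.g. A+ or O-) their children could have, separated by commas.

Gametes from I^B I^B × I^A I^B give offspring ABO genotypes I^A I^B, I^B I^B, i.e. phenotypes B, AB.
Rh cross -/- × +/- → phenotypes Rh+, Rh-.
Combining independently: B+, B-, AB+, AB-.

B+, B-, AB+, AB-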